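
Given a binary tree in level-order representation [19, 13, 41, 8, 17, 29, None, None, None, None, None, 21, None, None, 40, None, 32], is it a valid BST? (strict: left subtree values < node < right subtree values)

Level-order array: [19, 13, 41, 8, 17, 29, None, None, None, None, None, 21, None, None, 40, None, 32]
Validate using subtree bounds (lo, hi): at each node, require lo < value < hi,
then recurse left with hi=value and right with lo=value.
Preorder trace (stopping at first violation):
  at node 19 with bounds (-inf, +inf): OK
  at node 13 with bounds (-inf, 19): OK
  at node 8 with bounds (-inf, 13): OK
  at node 17 with bounds (13, 19): OK
  at node 41 with bounds (19, +inf): OK
  at node 29 with bounds (19, 41): OK
  at node 21 with bounds (19, 29): OK
  at node 40 with bounds (21, 29): VIOLATION
Node 40 violates its bound: not (21 < 40 < 29).
Result: Not a valid BST


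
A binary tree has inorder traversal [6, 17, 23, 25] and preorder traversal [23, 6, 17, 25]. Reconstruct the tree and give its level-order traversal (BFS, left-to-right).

Inorder:  [6, 17, 23, 25]
Preorder: [23, 6, 17, 25]
Algorithm: preorder visits root first, so consume preorder in order;
for each root, split the current inorder slice at that value into
left-subtree inorder and right-subtree inorder, then recurse.
Recursive splits:
  root=23; inorder splits into left=[6, 17], right=[25]
  root=6; inorder splits into left=[], right=[17]
  root=17; inorder splits into left=[], right=[]
  root=25; inorder splits into left=[], right=[]
Reconstructed level-order: [23, 6, 25, 17]


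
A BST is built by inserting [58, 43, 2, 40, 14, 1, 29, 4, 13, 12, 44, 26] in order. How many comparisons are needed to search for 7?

Search path for 7: 58 -> 43 -> 2 -> 40 -> 14 -> 4 -> 13 -> 12
Found: False
Comparisons: 8


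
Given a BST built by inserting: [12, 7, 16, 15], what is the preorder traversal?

Tree insertion order: [12, 7, 16, 15]
Tree (level-order array): [12, 7, 16, None, None, 15]
Preorder traversal: [12, 7, 16, 15]


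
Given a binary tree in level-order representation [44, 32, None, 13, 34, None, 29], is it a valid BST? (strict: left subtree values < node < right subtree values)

Level-order array: [44, 32, None, 13, 34, None, 29]
Validate using subtree bounds (lo, hi): at each node, require lo < value < hi,
then recurse left with hi=value and right with lo=value.
Preorder trace (stopping at first violation):
  at node 44 with bounds (-inf, +inf): OK
  at node 32 with bounds (-inf, 44): OK
  at node 13 with bounds (-inf, 32): OK
  at node 29 with bounds (13, 32): OK
  at node 34 with bounds (32, 44): OK
No violation found at any node.
Result: Valid BST


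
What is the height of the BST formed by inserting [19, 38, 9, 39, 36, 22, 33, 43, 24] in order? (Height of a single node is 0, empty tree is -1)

Insertion order: [19, 38, 9, 39, 36, 22, 33, 43, 24]
Tree (level-order array): [19, 9, 38, None, None, 36, 39, 22, None, None, 43, None, 33, None, None, 24]
Compute height bottom-up (empty subtree = -1):
  height(9) = 1 + max(-1, -1) = 0
  height(24) = 1 + max(-1, -1) = 0
  height(33) = 1 + max(0, -1) = 1
  height(22) = 1 + max(-1, 1) = 2
  height(36) = 1 + max(2, -1) = 3
  height(43) = 1 + max(-1, -1) = 0
  height(39) = 1 + max(-1, 0) = 1
  height(38) = 1 + max(3, 1) = 4
  height(19) = 1 + max(0, 4) = 5
Height = 5


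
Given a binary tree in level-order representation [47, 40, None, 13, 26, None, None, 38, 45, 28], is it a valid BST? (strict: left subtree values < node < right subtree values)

Level-order array: [47, 40, None, 13, 26, None, None, 38, 45, 28]
Validate using subtree bounds (lo, hi): at each node, require lo < value < hi,
then recurse left with hi=value and right with lo=value.
Preorder trace (stopping at first violation):
  at node 47 with bounds (-inf, +inf): OK
  at node 40 with bounds (-inf, 47): OK
  at node 13 with bounds (-inf, 40): OK
  at node 26 with bounds (40, 47): VIOLATION
Node 26 violates its bound: not (40 < 26 < 47).
Result: Not a valid BST


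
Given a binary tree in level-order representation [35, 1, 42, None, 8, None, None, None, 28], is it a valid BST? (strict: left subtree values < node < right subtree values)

Level-order array: [35, 1, 42, None, 8, None, None, None, 28]
Validate using subtree bounds (lo, hi): at each node, require lo < value < hi,
then recurse left with hi=value and right with lo=value.
Preorder trace (stopping at first violation):
  at node 35 with bounds (-inf, +inf): OK
  at node 1 with bounds (-inf, 35): OK
  at node 8 with bounds (1, 35): OK
  at node 28 with bounds (8, 35): OK
  at node 42 with bounds (35, +inf): OK
No violation found at any node.
Result: Valid BST


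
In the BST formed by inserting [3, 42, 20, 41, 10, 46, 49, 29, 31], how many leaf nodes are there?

Tree built from: [3, 42, 20, 41, 10, 46, 49, 29, 31]
Tree (level-order array): [3, None, 42, 20, 46, 10, 41, None, 49, None, None, 29, None, None, None, None, 31]
Rule: A leaf has 0 children.
Per-node child counts:
  node 3: 1 child(ren)
  node 42: 2 child(ren)
  node 20: 2 child(ren)
  node 10: 0 child(ren)
  node 41: 1 child(ren)
  node 29: 1 child(ren)
  node 31: 0 child(ren)
  node 46: 1 child(ren)
  node 49: 0 child(ren)
Matching nodes: [10, 31, 49]
Count of leaf nodes: 3


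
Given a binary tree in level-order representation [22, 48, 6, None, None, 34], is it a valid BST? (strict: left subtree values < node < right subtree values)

Level-order array: [22, 48, 6, None, None, 34]
Validate using subtree bounds (lo, hi): at each node, require lo < value < hi,
then recurse left with hi=value and right with lo=value.
Preorder trace (stopping at first violation):
  at node 22 with bounds (-inf, +inf): OK
  at node 48 with bounds (-inf, 22): VIOLATION
Node 48 violates its bound: not (-inf < 48 < 22).
Result: Not a valid BST


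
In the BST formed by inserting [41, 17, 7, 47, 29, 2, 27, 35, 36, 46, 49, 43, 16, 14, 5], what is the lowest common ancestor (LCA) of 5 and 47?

Tree insertion order: [41, 17, 7, 47, 29, 2, 27, 35, 36, 46, 49, 43, 16, 14, 5]
Tree (level-order array): [41, 17, 47, 7, 29, 46, 49, 2, 16, 27, 35, 43, None, None, None, None, 5, 14, None, None, None, None, 36]
In a BST, the LCA of p=5, q=47 is the first node v on the
root-to-leaf path with p <= v <= q (go left if both < v, right if both > v).
Walk from root:
  at 41: 5 <= 41 <= 47, this is the LCA
LCA = 41


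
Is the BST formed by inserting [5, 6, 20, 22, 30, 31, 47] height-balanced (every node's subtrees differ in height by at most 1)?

Tree (level-order array): [5, None, 6, None, 20, None, 22, None, 30, None, 31, None, 47]
Definition: a tree is height-balanced if, at every node, |h(left) - h(right)| <= 1 (empty subtree has height -1).
Bottom-up per-node check:
  node 47: h_left=-1, h_right=-1, diff=0 [OK], height=0
  node 31: h_left=-1, h_right=0, diff=1 [OK], height=1
  node 30: h_left=-1, h_right=1, diff=2 [FAIL (|-1-1|=2 > 1)], height=2
  node 22: h_left=-1, h_right=2, diff=3 [FAIL (|-1-2|=3 > 1)], height=3
  node 20: h_left=-1, h_right=3, diff=4 [FAIL (|-1-3|=4 > 1)], height=4
  node 6: h_left=-1, h_right=4, diff=5 [FAIL (|-1-4|=5 > 1)], height=5
  node 5: h_left=-1, h_right=5, diff=6 [FAIL (|-1-5|=6 > 1)], height=6
Node 30 violates the condition: |-1 - 1| = 2 > 1.
Result: Not balanced


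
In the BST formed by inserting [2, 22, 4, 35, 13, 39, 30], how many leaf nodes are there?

Tree built from: [2, 22, 4, 35, 13, 39, 30]
Tree (level-order array): [2, None, 22, 4, 35, None, 13, 30, 39]
Rule: A leaf has 0 children.
Per-node child counts:
  node 2: 1 child(ren)
  node 22: 2 child(ren)
  node 4: 1 child(ren)
  node 13: 0 child(ren)
  node 35: 2 child(ren)
  node 30: 0 child(ren)
  node 39: 0 child(ren)
Matching nodes: [13, 30, 39]
Count of leaf nodes: 3


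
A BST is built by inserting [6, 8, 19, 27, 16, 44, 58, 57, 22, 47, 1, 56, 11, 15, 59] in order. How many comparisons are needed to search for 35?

Search path for 35: 6 -> 8 -> 19 -> 27 -> 44
Found: False
Comparisons: 5


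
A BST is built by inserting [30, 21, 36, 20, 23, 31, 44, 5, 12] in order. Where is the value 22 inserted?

Starting tree (level order): [30, 21, 36, 20, 23, 31, 44, 5, None, None, None, None, None, None, None, None, 12]
Insertion path: 30 -> 21 -> 23
Result: insert 22 as left child of 23
Final tree (level order): [30, 21, 36, 20, 23, 31, 44, 5, None, 22, None, None, None, None, None, None, 12]


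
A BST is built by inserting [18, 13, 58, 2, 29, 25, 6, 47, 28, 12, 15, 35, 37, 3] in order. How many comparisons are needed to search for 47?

Search path for 47: 18 -> 58 -> 29 -> 47
Found: True
Comparisons: 4


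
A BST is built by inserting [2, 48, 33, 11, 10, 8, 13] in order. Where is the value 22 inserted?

Starting tree (level order): [2, None, 48, 33, None, 11, None, 10, 13, 8]
Insertion path: 2 -> 48 -> 33 -> 11 -> 13
Result: insert 22 as right child of 13
Final tree (level order): [2, None, 48, 33, None, 11, None, 10, 13, 8, None, None, 22]


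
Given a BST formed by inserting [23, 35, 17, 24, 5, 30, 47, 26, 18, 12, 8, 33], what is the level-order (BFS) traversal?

Tree insertion order: [23, 35, 17, 24, 5, 30, 47, 26, 18, 12, 8, 33]
Tree (level-order array): [23, 17, 35, 5, 18, 24, 47, None, 12, None, None, None, 30, None, None, 8, None, 26, 33]
BFS from the root, enqueuing left then right child of each popped node:
  queue [23] -> pop 23, enqueue [17, 35], visited so far: [23]
  queue [17, 35] -> pop 17, enqueue [5, 18], visited so far: [23, 17]
  queue [35, 5, 18] -> pop 35, enqueue [24, 47], visited so far: [23, 17, 35]
  queue [5, 18, 24, 47] -> pop 5, enqueue [12], visited so far: [23, 17, 35, 5]
  queue [18, 24, 47, 12] -> pop 18, enqueue [none], visited so far: [23, 17, 35, 5, 18]
  queue [24, 47, 12] -> pop 24, enqueue [30], visited so far: [23, 17, 35, 5, 18, 24]
  queue [47, 12, 30] -> pop 47, enqueue [none], visited so far: [23, 17, 35, 5, 18, 24, 47]
  queue [12, 30] -> pop 12, enqueue [8], visited so far: [23, 17, 35, 5, 18, 24, 47, 12]
  queue [30, 8] -> pop 30, enqueue [26, 33], visited so far: [23, 17, 35, 5, 18, 24, 47, 12, 30]
  queue [8, 26, 33] -> pop 8, enqueue [none], visited so far: [23, 17, 35, 5, 18, 24, 47, 12, 30, 8]
  queue [26, 33] -> pop 26, enqueue [none], visited so far: [23, 17, 35, 5, 18, 24, 47, 12, 30, 8, 26]
  queue [33] -> pop 33, enqueue [none], visited so far: [23, 17, 35, 5, 18, 24, 47, 12, 30, 8, 26, 33]
Result: [23, 17, 35, 5, 18, 24, 47, 12, 30, 8, 26, 33]


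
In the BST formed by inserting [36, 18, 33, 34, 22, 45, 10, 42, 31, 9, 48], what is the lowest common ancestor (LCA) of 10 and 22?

Tree insertion order: [36, 18, 33, 34, 22, 45, 10, 42, 31, 9, 48]
Tree (level-order array): [36, 18, 45, 10, 33, 42, 48, 9, None, 22, 34, None, None, None, None, None, None, None, 31]
In a BST, the LCA of p=10, q=22 is the first node v on the
root-to-leaf path with p <= v <= q (go left if both < v, right if both > v).
Walk from root:
  at 36: both 10 and 22 < 36, go left
  at 18: 10 <= 18 <= 22, this is the LCA
LCA = 18


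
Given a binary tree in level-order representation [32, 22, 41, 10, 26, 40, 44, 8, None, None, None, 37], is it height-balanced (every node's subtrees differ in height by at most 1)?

Tree (level-order array): [32, 22, 41, 10, 26, 40, 44, 8, None, None, None, 37]
Definition: a tree is height-balanced if, at every node, |h(left) - h(right)| <= 1 (empty subtree has height -1).
Bottom-up per-node check:
  node 8: h_left=-1, h_right=-1, diff=0 [OK], height=0
  node 10: h_left=0, h_right=-1, diff=1 [OK], height=1
  node 26: h_left=-1, h_right=-1, diff=0 [OK], height=0
  node 22: h_left=1, h_right=0, diff=1 [OK], height=2
  node 37: h_left=-1, h_right=-1, diff=0 [OK], height=0
  node 40: h_left=0, h_right=-1, diff=1 [OK], height=1
  node 44: h_left=-1, h_right=-1, diff=0 [OK], height=0
  node 41: h_left=1, h_right=0, diff=1 [OK], height=2
  node 32: h_left=2, h_right=2, diff=0 [OK], height=3
All nodes satisfy the balance condition.
Result: Balanced


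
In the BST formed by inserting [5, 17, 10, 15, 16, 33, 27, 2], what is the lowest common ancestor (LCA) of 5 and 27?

Tree insertion order: [5, 17, 10, 15, 16, 33, 27, 2]
Tree (level-order array): [5, 2, 17, None, None, 10, 33, None, 15, 27, None, None, 16]
In a BST, the LCA of p=5, q=27 is the first node v on the
root-to-leaf path with p <= v <= q (go left if both < v, right if both > v).
Walk from root:
  at 5: 5 <= 5 <= 27, this is the LCA
LCA = 5


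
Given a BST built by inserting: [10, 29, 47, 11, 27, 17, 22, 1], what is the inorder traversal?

Tree insertion order: [10, 29, 47, 11, 27, 17, 22, 1]
Tree (level-order array): [10, 1, 29, None, None, 11, 47, None, 27, None, None, 17, None, None, 22]
Inorder traversal: [1, 10, 11, 17, 22, 27, 29, 47]


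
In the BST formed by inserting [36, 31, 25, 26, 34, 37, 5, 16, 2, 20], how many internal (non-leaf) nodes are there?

Tree built from: [36, 31, 25, 26, 34, 37, 5, 16, 2, 20]
Tree (level-order array): [36, 31, 37, 25, 34, None, None, 5, 26, None, None, 2, 16, None, None, None, None, None, 20]
Rule: An internal node has at least one child.
Per-node child counts:
  node 36: 2 child(ren)
  node 31: 2 child(ren)
  node 25: 2 child(ren)
  node 5: 2 child(ren)
  node 2: 0 child(ren)
  node 16: 1 child(ren)
  node 20: 0 child(ren)
  node 26: 0 child(ren)
  node 34: 0 child(ren)
  node 37: 0 child(ren)
Matching nodes: [36, 31, 25, 5, 16]
Count of internal (non-leaf) nodes: 5


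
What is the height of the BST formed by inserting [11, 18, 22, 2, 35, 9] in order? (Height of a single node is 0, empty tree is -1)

Insertion order: [11, 18, 22, 2, 35, 9]
Tree (level-order array): [11, 2, 18, None, 9, None, 22, None, None, None, 35]
Compute height bottom-up (empty subtree = -1):
  height(9) = 1 + max(-1, -1) = 0
  height(2) = 1 + max(-1, 0) = 1
  height(35) = 1 + max(-1, -1) = 0
  height(22) = 1 + max(-1, 0) = 1
  height(18) = 1 + max(-1, 1) = 2
  height(11) = 1 + max(1, 2) = 3
Height = 3


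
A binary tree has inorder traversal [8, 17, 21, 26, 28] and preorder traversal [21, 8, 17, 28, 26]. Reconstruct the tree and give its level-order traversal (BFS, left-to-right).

Inorder:  [8, 17, 21, 26, 28]
Preorder: [21, 8, 17, 28, 26]
Algorithm: preorder visits root first, so consume preorder in order;
for each root, split the current inorder slice at that value into
left-subtree inorder and right-subtree inorder, then recurse.
Recursive splits:
  root=21; inorder splits into left=[8, 17], right=[26, 28]
  root=8; inorder splits into left=[], right=[17]
  root=17; inorder splits into left=[], right=[]
  root=28; inorder splits into left=[26], right=[]
  root=26; inorder splits into left=[], right=[]
Reconstructed level-order: [21, 8, 28, 17, 26]


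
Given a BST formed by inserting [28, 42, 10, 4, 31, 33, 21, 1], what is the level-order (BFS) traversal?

Tree insertion order: [28, 42, 10, 4, 31, 33, 21, 1]
Tree (level-order array): [28, 10, 42, 4, 21, 31, None, 1, None, None, None, None, 33]
BFS from the root, enqueuing left then right child of each popped node:
  queue [28] -> pop 28, enqueue [10, 42], visited so far: [28]
  queue [10, 42] -> pop 10, enqueue [4, 21], visited so far: [28, 10]
  queue [42, 4, 21] -> pop 42, enqueue [31], visited so far: [28, 10, 42]
  queue [4, 21, 31] -> pop 4, enqueue [1], visited so far: [28, 10, 42, 4]
  queue [21, 31, 1] -> pop 21, enqueue [none], visited so far: [28, 10, 42, 4, 21]
  queue [31, 1] -> pop 31, enqueue [33], visited so far: [28, 10, 42, 4, 21, 31]
  queue [1, 33] -> pop 1, enqueue [none], visited so far: [28, 10, 42, 4, 21, 31, 1]
  queue [33] -> pop 33, enqueue [none], visited so far: [28, 10, 42, 4, 21, 31, 1, 33]
Result: [28, 10, 42, 4, 21, 31, 1, 33]


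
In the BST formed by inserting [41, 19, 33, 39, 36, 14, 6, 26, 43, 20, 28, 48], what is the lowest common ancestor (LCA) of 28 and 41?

Tree insertion order: [41, 19, 33, 39, 36, 14, 6, 26, 43, 20, 28, 48]
Tree (level-order array): [41, 19, 43, 14, 33, None, 48, 6, None, 26, 39, None, None, None, None, 20, 28, 36]
In a BST, the LCA of p=28, q=41 is the first node v on the
root-to-leaf path with p <= v <= q (go left if both < v, right if both > v).
Walk from root:
  at 41: 28 <= 41 <= 41, this is the LCA
LCA = 41


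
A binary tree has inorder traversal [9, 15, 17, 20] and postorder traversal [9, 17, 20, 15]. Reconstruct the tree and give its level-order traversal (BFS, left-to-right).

Inorder:   [9, 15, 17, 20]
Postorder: [9, 17, 20, 15]
Algorithm: postorder visits root last, so walk postorder right-to-left;
each value is the root of the current inorder slice — split it at that
value, recurse on the right subtree first, then the left.
Recursive splits:
  root=15; inorder splits into left=[9], right=[17, 20]
  root=20; inorder splits into left=[17], right=[]
  root=17; inorder splits into left=[], right=[]
  root=9; inorder splits into left=[], right=[]
Reconstructed level-order: [15, 9, 20, 17]


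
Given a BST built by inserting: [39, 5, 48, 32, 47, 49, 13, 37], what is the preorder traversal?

Tree insertion order: [39, 5, 48, 32, 47, 49, 13, 37]
Tree (level-order array): [39, 5, 48, None, 32, 47, 49, 13, 37]
Preorder traversal: [39, 5, 32, 13, 37, 48, 47, 49]


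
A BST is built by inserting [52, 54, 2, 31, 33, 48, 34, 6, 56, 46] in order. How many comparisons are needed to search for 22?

Search path for 22: 52 -> 2 -> 31 -> 6
Found: False
Comparisons: 4


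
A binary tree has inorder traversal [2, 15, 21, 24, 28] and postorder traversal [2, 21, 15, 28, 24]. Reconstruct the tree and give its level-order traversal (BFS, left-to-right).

Inorder:   [2, 15, 21, 24, 28]
Postorder: [2, 21, 15, 28, 24]
Algorithm: postorder visits root last, so walk postorder right-to-left;
each value is the root of the current inorder slice — split it at that
value, recurse on the right subtree first, then the left.
Recursive splits:
  root=24; inorder splits into left=[2, 15, 21], right=[28]
  root=28; inorder splits into left=[], right=[]
  root=15; inorder splits into left=[2], right=[21]
  root=21; inorder splits into left=[], right=[]
  root=2; inorder splits into left=[], right=[]
Reconstructed level-order: [24, 15, 28, 2, 21]


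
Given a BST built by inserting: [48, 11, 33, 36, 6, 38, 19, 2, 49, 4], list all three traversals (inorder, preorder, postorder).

Tree insertion order: [48, 11, 33, 36, 6, 38, 19, 2, 49, 4]
Tree (level-order array): [48, 11, 49, 6, 33, None, None, 2, None, 19, 36, None, 4, None, None, None, 38]
Inorder (L, root, R): [2, 4, 6, 11, 19, 33, 36, 38, 48, 49]
Preorder (root, L, R): [48, 11, 6, 2, 4, 33, 19, 36, 38, 49]
Postorder (L, R, root): [4, 2, 6, 19, 38, 36, 33, 11, 49, 48]


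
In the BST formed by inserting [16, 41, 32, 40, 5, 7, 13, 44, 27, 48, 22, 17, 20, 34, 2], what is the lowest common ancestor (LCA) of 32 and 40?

Tree insertion order: [16, 41, 32, 40, 5, 7, 13, 44, 27, 48, 22, 17, 20, 34, 2]
Tree (level-order array): [16, 5, 41, 2, 7, 32, 44, None, None, None, 13, 27, 40, None, 48, None, None, 22, None, 34, None, None, None, 17, None, None, None, None, 20]
In a BST, the LCA of p=32, q=40 is the first node v on the
root-to-leaf path with p <= v <= q (go left if both < v, right if both > v).
Walk from root:
  at 16: both 32 and 40 > 16, go right
  at 41: both 32 and 40 < 41, go left
  at 32: 32 <= 32 <= 40, this is the LCA
LCA = 32


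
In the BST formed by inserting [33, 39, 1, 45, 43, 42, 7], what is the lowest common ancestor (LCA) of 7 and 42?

Tree insertion order: [33, 39, 1, 45, 43, 42, 7]
Tree (level-order array): [33, 1, 39, None, 7, None, 45, None, None, 43, None, 42]
In a BST, the LCA of p=7, q=42 is the first node v on the
root-to-leaf path with p <= v <= q (go left if both < v, right if both > v).
Walk from root:
  at 33: 7 <= 33 <= 42, this is the LCA
LCA = 33


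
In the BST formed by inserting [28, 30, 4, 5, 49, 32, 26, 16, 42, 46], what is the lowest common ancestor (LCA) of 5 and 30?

Tree insertion order: [28, 30, 4, 5, 49, 32, 26, 16, 42, 46]
Tree (level-order array): [28, 4, 30, None, 5, None, 49, None, 26, 32, None, 16, None, None, 42, None, None, None, 46]
In a BST, the LCA of p=5, q=30 is the first node v on the
root-to-leaf path with p <= v <= q (go left if both < v, right if both > v).
Walk from root:
  at 28: 5 <= 28 <= 30, this is the LCA
LCA = 28


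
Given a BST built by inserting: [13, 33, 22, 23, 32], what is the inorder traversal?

Tree insertion order: [13, 33, 22, 23, 32]
Tree (level-order array): [13, None, 33, 22, None, None, 23, None, 32]
Inorder traversal: [13, 22, 23, 32, 33]


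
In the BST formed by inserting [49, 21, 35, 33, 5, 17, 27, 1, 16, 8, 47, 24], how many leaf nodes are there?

Tree built from: [49, 21, 35, 33, 5, 17, 27, 1, 16, 8, 47, 24]
Tree (level-order array): [49, 21, None, 5, 35, 1, 17, 33, 47, None, None, 16, None, 27, None, None, None, 8, None, 24]
Rule: A leaf has 0 children.
Per-node child counts:
  node 49: 1 child(ren)
  node 21: 2 child(ren)
  node 5: 2 child(ren)
  node 1: 0 child(ren)
  node 17: 1 child(ren)
  node 16: 1 child(ren)
  node 8: 0 child(ren)
  node 35: 2 child(ren)
  node 33: 1 child(ren)
  node 27: 1 child(ren)
  node 24: 0 child(ren)
  node 47: 0 child(ren)
Matching nodes: [1, 8, 24, 47]
Count of leaf nodes: 4


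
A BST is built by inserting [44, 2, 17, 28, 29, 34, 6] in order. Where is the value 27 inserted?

Starting tree (level order): [44, 2, None, None, 17, 6, 28, None, None, None, 29, None, 34]
Insertion path: 44 -> 2 -> 17 -> 28
Result: insert 27 as left child of 28
Final tree (level order): [44, 2, None, None, 17, 6, 28, None, None, 27, 29, None, None, None, 34]


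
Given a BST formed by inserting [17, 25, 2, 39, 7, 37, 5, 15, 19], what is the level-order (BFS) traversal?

Tree insertion order: [17, 25, 2, 39, 7, 37, 5, 15, 19]
Tree (level-order array): [17, 2, 25, None, 7, 19, 39, 5, 15, None, None, 37]
BFS from the root, enqueuing left then right child of each popped node:
  queue [17] -> pop 17, enqueue [2, 25], visited so far: [17]
  queue [2, 25] -> pop 2, enqueue [7], visited so far: [17, 2]
  queue [25, 7] -> pop 25, enqueue [19, 39], visited so far: [17, 2, 25]
  queue [7, 19, 39] -> pop 7, enqueue [5, 15], visited so far: [17, 2, 25, 7]
  queue [19, 39, 5, 15] -> pop 19, enqueue [none], visited so far: [17, 2, 25, 7, 19]
  queue [39, 5, 15] -> pop 39, enqueue [37], visited so far: [17, 2, 25, 7, 19, 39]
  queue [5, 15, 37] -> pop 5, enqueue [none], visited so far: [17, 2, 25, 7, 19, 39, 5]
  queue [15, 37] -> pop 15, enqueue [none], visited so far: [17, 2, 25, 7, 19, 39, 5, 15]
  queue [37] -> pop 37, enqueue [none], visited so far: [17, 2, 25, 7, 19, 39, 5, 15, 37]
Result: [17, 2, 25, 7, 19, 39, 5, 15, 37]


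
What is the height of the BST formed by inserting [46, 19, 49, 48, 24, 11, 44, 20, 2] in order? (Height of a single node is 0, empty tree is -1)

Insertion order: [46, 19, 49, 48, 24, 11, 44, 20, 2]
Tree (level-order array): [46, 19, 49, 11, 24, 48, None, 2, None, 20, 44]
Compute height bottom-up (empty subtree = -1):
  height(2) = 1 + max(-1, -1) = 0
  height(11) = 1 + max(0, -1) = 1
  height(20) = 1 + max(-1, -1) = 0
  height(44) = 1 + max(-1, -1) = 0
  height(24) = 1 + max(0, 0) = 1
  height(19) = 1 + max(1, 1) = 2
  height(48) = 1 + max(-1, -1) = 0
  height(49) = 1 + max(0, -1) = 1
  height(46) = 1 + max(2, 1) = 3
Height = 3


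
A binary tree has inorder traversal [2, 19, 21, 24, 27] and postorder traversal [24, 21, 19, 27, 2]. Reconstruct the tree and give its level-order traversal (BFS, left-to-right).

Inorder:   [2, 19, 21, 24, 27]
Postorder: [24, 21, 19, 27, 2]
Algorithm: postorder visits root last, so walk postorder right-to-left;
each value is the root of the current inorder slice — split it at that
value, recurse on the right subtree first, then the left.
Recursive splits:
  root=2; inorder splits into left=[], right=[19, 21, 24, 27]
  root=27; inorder splits into left=[19, 21, 24], right=[]
  root=19; inorder splits into left=[], right=[21, 24]
  root=21; inorder splits into left=[], right=[24]
  root=24; inorder splits into left=[], right=[]
Reconstructed level-order: [2, 27, 19, 21, 24]


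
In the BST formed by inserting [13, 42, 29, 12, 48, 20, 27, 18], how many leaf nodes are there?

Tree built from: [13, 42, 29, 12, 48, 20, 27, 18]
Tree (level-order array): [13, 12, 42, None, None, 29, 48, 20, None, None, None, 18, 27]
Rule: A leaf has 0 children.
Per-node child counts:
  node 13: 2 child(ren)
  node 12: 0 child(ren)
  node 42: 2 child(ren)
  node 29: 1 child(ren)
  node 20: 2 child(ren)
  node 18: 0 child(ren)
  node 27: 0 child(ren)
  node 48: 0 child(ren)
Matching nodes: [12, 18, 27, 48]
Count of leaf nodes: 4


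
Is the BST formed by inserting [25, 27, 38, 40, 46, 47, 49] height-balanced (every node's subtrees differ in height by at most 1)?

Tree (level-order array): [25, None, 27, None, 38, None, 40, None, 46, None, 47, None, 49]
Definition: a tree is height-balanced if, at every node, |h(left) - h(right)| <= 1 (empty subtree has height -1).
Bottom-up per-node check:
  node 49: h_left=-1, h_right=-1, diff=0 [OK], height=0
  node 47: h_left=-1, h_right=0, diff=1 [OK], height=1
  node 46: h_left=-1, h_right=1, diff=2 [FAIL (|-1-1|=2 > 1)], height=2
  node 40: h_left=-1, h_right=2, diff=3 [FAIL (|-1-2|=3 > 1)], height=3
  node 38: h_left=-1, h_right=3, diff=4 [FAIL (|-1-3|=4 > 1)], height=4
  node 27: h_left=-1, h_right=4, diff=5 [FAIL (|-1-4|=5 > 1)], height=5
  node 25: h_left=-1, h_right=5, diff=6 [FAIL (|-1-5|=6 > 1)], height=6
Node 46 violates the condition: |-1 - 1| = 2 > 1.
Result: Not balanced


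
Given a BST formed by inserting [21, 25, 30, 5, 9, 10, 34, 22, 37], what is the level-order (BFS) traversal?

Tree insertion order: [21, 25, 30, 5, 9, 10, 34, 22, 37]
Tree (level-order array): [21, 5, 25, None, 9, 22, 30, None, 10, None, None, None, 34, None, None, None, 37]
BFS from the root, enqueuing left then right child of each popped node:
  queue [21] -> pop 21, enqueue [5, 25], visited so far: [21]
  queue [5, 25] -> pop 5, enqueue [9], visited so far: [21, 5]
  queue [25, 9] -> pop 25, enqueue [22, 30], visited so far: [21, 5, 25]
  queue [9, 22, 30] -> pop 9, enqueue [10], visited so far: [21, 5, 25, 9]
  queue [22, 30, 10] -> pop 22, enqueue [none], visited so far: [21, 5, 25, 9, 22]
  queue [30, 10] -> pop 30, enqueue [34], visited so far: [21, 5, 25, 9, 22, 30]
  queue [10, 34] -> pop 10, enqueue [none], visited so far: [21, 5, 25, 9, 22, 30, 10]
  queue [34] -> pop 34, enqueue [37], visited so far: [21, 5, 25, 9, 22, 30, 10, 34]
  queue [37] -> pop 37, enqueue [none], visited so far: [21, 5, 25, 9, 22, 30, 10, 34, 37]
Result: [21, 5, 25, 9, 22, 30, 10, 34, 37]


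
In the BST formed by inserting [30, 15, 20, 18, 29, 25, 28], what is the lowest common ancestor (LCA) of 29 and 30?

Tree insertion order: [30, 15, 20, 18, 29, 25, 28]
Tree (level-order array): [30, 15, None, None, 20, 18, 29, None, None, 25, None, None, 28]
In a BST, the LCA of p=29, q=30 is the first node v on the
root-to-leaf path with p <= v <= q (go left if both < v, right if both > v).
Walk from root:
  at 30: 29 <= 30 <= 30, this is the LCA
LCA = 30


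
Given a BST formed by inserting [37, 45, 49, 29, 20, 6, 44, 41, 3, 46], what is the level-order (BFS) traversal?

Tree insertion order: [37, 45, 49, 29, 20, 6, 44, 41, 3, 46]
Tree (level-order array): [37, 29, 45, 20, None, 44, 49, 6, None, 41, None, 46, None, 3]
BFS from the root, enqueuing left then right child of each popped node:
  queue [37] -> pop 37, enqueue [29, 45], visited so far: [37]
  queue [29, 45] -> pop 29, enqueue [20], visited so far: [37, 29]
  queue [45, 20] -> pop 45, enqueue [44, 49], visited so far: [37, 29, 45]
  queue [20, 44, 49] -> pop 20, enqueue [6], visited so far: [37, 29, 45, 20]
  queue [44, 49, 6] -> pop 44, enqueue [41], visited so far: [37, 29, 45, 20, 44]
  queue [49, 6, 41] -> pop 49, enqueue [46], visited so far: [37, 29, 45, 20, 44, 49]
  queue [6, 41, 46] -> pop 6, enqueue [3], visited so far: [37, 29, 45, 20, 44, 49, 6]
  queue [41, 46, 3] -> pop 41, enqueue [none], visited so far: [37, 29, 45, 20, 44, 49, 6, 41]
  queue [46, 3] -> pop 46, enqueue [none], visited so far: [37, 29, 45, 20, 44, 49, 6, 41, 46]
  queue [3] -> pop 3, enqueue [none], visited so far: [37, 29, 45, 20, 44, 49, 6, 41, 46, 3]
Result: [37, 29, 45, 20, 44, 49, 6, 41, 46, 3]


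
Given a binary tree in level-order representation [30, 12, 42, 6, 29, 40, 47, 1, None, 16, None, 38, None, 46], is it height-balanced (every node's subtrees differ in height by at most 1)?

Tree (level-order array): [30, 12, 42, 6, 29, 40, 47, 1, None, 16, None, 38, None, 46]
Definition: a tree is height-balanced if, at every node, |h(left) - h(right)| <= 1 (empty subtree has height -1).
Bottom-up per-node check:
  node 1: h_left=-1, h_right=-1, diff=0 [OK], height=0
  node 6: h_left=0, h_right=-1, diff=1 [OK], height=1
  node 16: h_left=-1, h_right=-1, diff=0 [OK], height=0
  node 29: h_left=0, h_right=-1, diff=1 [OK], height=1
  node 12: h_left=1, h_right=1, diff=0 [OK], height=2
  node 38: h_left=-1, h_right=-1, diff=0 [OK], height=0
  node 40: h_left=0, h_right=-1, diff=1 [OK], height=1
  node 46: h_left=-1, h_right=-1, diff=0 [OK], height=0
  node 47: h_left=0, h_right=-1, diff=1 [OK], height=1
  node 42: h_left=1, h_right=1, diff=0 [OK], height=2
  node 30: h_left=2, h_right=2, diff=0 [OK], height=3
All nodes satisfy the balance condition.
Result: Balanced


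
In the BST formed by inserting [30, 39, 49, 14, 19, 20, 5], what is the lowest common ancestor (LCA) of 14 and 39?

Tree insertion order: [30, 39, 49, 14, 19, 20, 5]
Tree (level-order array): [30, 14, 39, 5, 19, None, 49, None, None, None, 20]
In a BST, the LCA of p=14, q=39 is the first node v on the
root-to-leaf path with p <= v <= q (go left if both < v, right if both > v).
Walk from root:
  at 30: 14 <= 30 <= 39, this is the LCA
LCA = 30


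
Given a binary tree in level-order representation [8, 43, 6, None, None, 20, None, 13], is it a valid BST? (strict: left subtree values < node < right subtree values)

Level-order array: [8, 43, 6, None, None, 20, None, 13]
Validate using subtree bounds (lo, hi): at each node, require lo < value < hi,
then recurse left with hi=value and right with lo=value.
Preorder trace (stopping at first violation):
  at node 8 with bounds (-inf, +inf): OK
  at node 43 with bounds (-inf, 8): VIOLATION
Node 43 violates its bound: not (-inf < 43 < 8).
Result: Not a valid BST


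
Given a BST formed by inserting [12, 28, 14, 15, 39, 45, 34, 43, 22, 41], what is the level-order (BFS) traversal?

Tree insertion order: [12, 28, 14, 15, 39, 45, 34, 43, 22, 41]
Tree (level-order array): [12, None, 28, 14, 39, None, 15, 34, 45, None, 22, None, None, 43, None, None, None, 41]
BFS from the root, enqueuing left then right child of each popped node:
  queue [12] -> pop 12, enqueue [28], visited so far: [12]
  queue [28] -> pop 28, enqueue [14, 39], visited so far: [12, 28]
  queue [14, 39] -> pop 14, enqueue [15], visited so far: [12, 28, 14]
  queue [39, 15] -> pop 39, enqueue [34, 45], visited so far: [12, 28, 14, 39]
  queue [15, 34, 45] -> pop 15, enqueue [22], visited so far: [12, 28, 14, 39, 15]
  queue [34, 45, 22] -> pop 34, enqueue [none], visited so far: [12, 28, 14, 39, 15, 34]
  queue [45, 22] -> pop 45, enqueue [43], visited so far: [12, 28, 14, 39, 15, 34, 45]
  queue [22, 43] -> pop 22, enqueue [none], visited so far: [12, 28, 14, 39, 15, 34, 45, 22]
  queue [43] -> pop 43, enqueue [41], visited so far: [12, 28, 14, 39, 15, 34, 45, 22, 43]
  queue [41] -> pop 41, enqueue [none], visited so far: [12, 28, 14, 39, 15, 34, 45, 22, 43, 41]
Result: [12, 28, 14, 39, 15, 34, 45, 22, 43, 41]


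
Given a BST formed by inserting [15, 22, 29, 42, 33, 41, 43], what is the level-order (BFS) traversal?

Tree insertion order: [15, 22, 29, 42, 33, 41, 43]
Tree (level-order array): [15, None, 22, None, 29, None, 42, 33, 43, None, 41]
BFS from the root, enqueuing left then right child of each popped node:
  queue [15] -> pop 15, enqueue [22], visited so far: [15]
  queue [22] -> pop 22, enqueue [29], visited so far: [15, 22]
  queue [29] -> pop 29, enqueue [42], visited so far: [15, 22, 29]
  queue [42] -> pop 42, enqueue [33, 43], visited so far: [15, 22, 29, 42]
  queue [33, 43] -> pop 33, enqueue [41], visited so far: [15, 22, 29, 42, 33]
  queue [43, 41] -> pop 43, enqueue [none], visited so far: [15, 22, 29, 42, 33, 43]
  queue [41] -> pop 41, enqueue [none], visited so far: [15, 22, 29, 42, 33, 43, 41]
Result: [15, 22, 29, 42, 33, 43, 41]


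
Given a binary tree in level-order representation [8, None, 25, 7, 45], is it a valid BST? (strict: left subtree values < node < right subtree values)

Level-order array: [8, None, 25, 7, 45]
Validate using subtree bounds (lo, hi): at each node, require lo < value < hi,
then recurse left with hi=value and right with lo=value.
Preorder trace (stopping at first violation):
  at node 8 with bounds (-inf, +inf): OK
  at node 25 with bounds (8, +inf): OK
  at node 7 with bounds (8, 25): VIOLATION
Node 7 violates its bound: not (8 < 7 < 25).
Result: Not a valid BST


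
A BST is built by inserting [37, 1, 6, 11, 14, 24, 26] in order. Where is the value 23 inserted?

Starting tree (level order): [37, 1, None, None, 6, None, 11, None, 14, None, 24, None, 26]
Insertion path: 37 -> 1 -> 6 -> 11 -> 14 -> 24
Result: insert 23 as left child of 24
Final tree (level order): [37, 1, None, None, 6, None, 11, None, 14, None, 24, 23, 26]


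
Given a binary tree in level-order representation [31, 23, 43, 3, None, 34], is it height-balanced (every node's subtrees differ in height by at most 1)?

Tree (level-order array): [31, 23, 43, 3, None, 34]
Definition: a tree is height-balanced if, at every node, |h(left) - h(right)| <= 1 (empty subtree has height -1).
Bottom-up per-node check:
  node 3: h_left=-1, h_right=-1, diff=0 [OK], height=0
  node 23: h_left=0, h_right=-1, diff=1 [OK], height=1
  node 34: h_left=-1, h_right=-1, diff=0 [OK], height=0
  node 43: h_left=0, h_right=-1, diff=1 [OK], height=1
  node 31: h_left=1, h_right=1, diff=0 [OK], height=2
All nodes satisfy the balance condition.
Result: Balanced


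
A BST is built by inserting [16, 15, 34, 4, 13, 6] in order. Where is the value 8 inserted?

Starting tree (level order): [16, 15, 34, 4, None, None, None, None, 13, 6]
Insertion path: 16 -> 15 -> 4 -> 13 -> 6
Result: insert 8 as right child of 6
Final tree (level order): [16, 15, 34, 4, None, None, None, None, 13, 6, None, None, 8]


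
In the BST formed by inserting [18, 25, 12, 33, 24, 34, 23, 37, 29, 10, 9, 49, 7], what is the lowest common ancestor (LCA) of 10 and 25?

Tree insertion order: [18, 25, 12, 33, 24, 34, 23, 37, 29, 10, 9, 49, 7]
Tree (level-order array): [18, 12, 25, 10, None, 24, 33, 9, None, 23, None, 29, 34, 7, None, None, None, None, None, None, 37, None, None, None, 49]
In a BST, the LCA of p=10, q=25 is the first node v on the
root-to-leaf path with p <= v <= q (go left if both < v, right if both > v).
Walk from root:
  at 18: 10 <= 18 <= 25, this is the LCA
LCA = 18


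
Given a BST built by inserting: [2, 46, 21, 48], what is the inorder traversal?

Tree insertion order: [2, 46, 21, 48]
Tree (level-order array): [2, None, 46, 21, 48]
Inorder traversal: [2, 21, 46, 48]


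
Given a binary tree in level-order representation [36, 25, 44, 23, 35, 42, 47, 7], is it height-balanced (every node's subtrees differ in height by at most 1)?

Tree (level-order array): [36, 25, 44, 23, 35, 42, 47, 7]
Definition: a tree is height-balanced if, at every node, |h(left) - h(right)| <= 1 (empty subtree has height -1).
Bottom-up per-node check:
  node 7: h_left=-1, h_right=-1, diff=0 [OK], height=0
  node 23: h_left=0, h_right=-1, diff=1 [OK], height=1
  node 35: h_left=-1, h_right=-1, diff=0 [OK], height=0
  node 25: h_left=1, h_right=0, diff=1 [OK], height=2
  node 42: h_left=-1, h_right=-1, diff=0 [OK], height=0
  node 47: h_left=-1, h_right=-1, diff=0 [OK], height=0
  node 44: h_left=0, h_right=0, diff=0 [OK], height=1
  node 36: h_left=2, h_right=1, diff=1 [OK], height=3
All nodes satisfy the balance condition.
Result: Balanced


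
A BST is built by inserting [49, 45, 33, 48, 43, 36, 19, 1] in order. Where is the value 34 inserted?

Starting tree (level order): [49, 45, None, 33, 48, 19, 43, None, None, 1, None, 36]
Insertion path: 49 -> 45 -> 33 -> 43 -> 36
Result: insert 34 as left child of 36
Final tree (level order): [49, 45, None, 33, 48, 19, 43, None, None, 1, None, 36, None, None, None, 34]


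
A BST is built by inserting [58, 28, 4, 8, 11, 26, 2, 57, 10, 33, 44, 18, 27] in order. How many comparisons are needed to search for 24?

Search path for 24: 58 -> 28 -> 4 -> 8 -> 11 -> 26 -> 18
Found: False
Comparisons: 7


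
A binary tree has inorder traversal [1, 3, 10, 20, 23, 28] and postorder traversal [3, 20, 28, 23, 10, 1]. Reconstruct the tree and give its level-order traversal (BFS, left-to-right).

Inorder:   [1, 3, 10, 20, 23, 28]
Postorder: [3, 20, 28, 23, 10, 1]
Algorithm: postorder visits root last, so walk postorder right-to-left;
each value is the root of the current inorder slice — split it at that
value, recurse on the right subtree first, then the left.
Recursive splits:
  root=1; inorder splits into left=[], right=[3, 10, 20, 23, 28]
  root=10; inorder splits into left=[3], right=[20, 23, 28]
  root=23; inorder splits into left=[20], right=[28]
  root=28; inorder splits into left=[], right=[]
  root=20; inorder splits into left=[], right=[]
  root=3; inorder splits into left=[], right=[]
Reconstructed level-order: [1, 10, 3, 23, 20, 28]


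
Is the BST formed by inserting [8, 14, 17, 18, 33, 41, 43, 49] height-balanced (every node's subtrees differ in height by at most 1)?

Tree (level-order array): [8, None, 14, None, 17, None, 18, None, 33, None, 41, None, 43, None, 49]
Definition: a tree is height-balanced if, at every node, |h(left) - h(right)| <= 1 (empty subtree has height -1).
Bottom-up per-node check:
  node 49: h_left=-1, h_right=-1, diff=0 [OK], height=0
  node 43: h_left=-1, h_right=0, diff=1 [OK], height=1
  node 41: h_left=-1, h_right=1, diff=2 [FAIL (|-1-1|=2 > 1)], height=2
  node 33: h_left=-1, h_right=2, diff=3 [FAIL (|-1-2|=3 > 1)], height=3
  node 18: h_left=-1, h_right=3, diff=4 [FAIL (|-1-3|=4 > 1)], height=4
  node 17: h_left=-1, h_right=4, diff=5 [FAIL (|-1-4|=5 > 1)], height=5
  node 14: h_left=-1, h_right=5, diff=6 [FAIL (|-1-5|=6 > 1)], height=6
  node 8: h_left=-1, h_right=6, diff=7 [FAIL (|-1-6|=7 > 1)], height=7
Node 41 violates the condition: |-1 - 1| = 2 > 1.
Result: Not balanced


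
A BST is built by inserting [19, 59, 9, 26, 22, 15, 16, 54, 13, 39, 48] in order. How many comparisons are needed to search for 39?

Search path for 39: 19 -> 59 -> 26 -> 54 -> 39
Found: True
Comparisons: 5


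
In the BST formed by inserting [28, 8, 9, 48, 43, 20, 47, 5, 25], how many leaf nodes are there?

Tree built from: [28, 8, 9, 48, 43, 20, 47, 5, 25]
Tree (level-order array): [28, 8, 48, 5, 9, 43, None, None, None, None, 20, None, 47, None, 25]
Rule: A leaf has 0 children.
Per-node child counts:
  node 28: 2 child(ren)
  node 8: 2 child(ren)
  node 5: 0 child(ren)
  node 9: 1 child(ren)
  node 20: 1 child(ren)
  node 25: 0 child(ren)
  node 48: 1 child(ren)
  node 43: 1 child(ren)
  node 47: 0 child(ren)
Matching nodes: [5, 25, 47]
Count of leaf nodes: 3


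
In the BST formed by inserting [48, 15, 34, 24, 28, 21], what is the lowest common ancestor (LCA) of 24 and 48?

Tree insertion order: [48, 15, 34, 24, 28, 21]
Tree (level-order array): [48, 15, None, None, 34, 24, None, 21, 28]
In a BST, the LCA of p=24, q=48 is the first node v on the
root-to-leaf path with p <= v <= q (go left if both < v, right if both > v).
Walk from root:
  at 48: 24 <= 48 <= 48, this is the LCA
LCA = 48


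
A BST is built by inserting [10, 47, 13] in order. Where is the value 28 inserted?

Starting tree (level order): [10, None, 47, 13]
Insertion path: 10 -> 47 -> 13
Result: insert 28 as right child of 13
Final tree (level order): [10, None, 47, 13, None, None, 28]


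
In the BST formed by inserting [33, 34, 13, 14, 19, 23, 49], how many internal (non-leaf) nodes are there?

Tree built from: [33, 34, 13, 14, 19, 23, 49]
Tree (level-order array): [33, 13, 34, None, 14, None, 49, None, 19, None, None, None, 23]
Rule: An internal node has at least one child.
Per-node child counts:
  node 33: 2 child(ren)
  node 13: 1 child(ren)
  node 14: 1 child(ren)
  node 19: 1 child(ren)
  node 23: 0 child(ren)
  node 34: 1 child(ren)
  node 49: 0 child(ren)
Matching nodes: [33, 13, 14, 19, 34]
Count of internal (non-leaf) nodes: 5
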